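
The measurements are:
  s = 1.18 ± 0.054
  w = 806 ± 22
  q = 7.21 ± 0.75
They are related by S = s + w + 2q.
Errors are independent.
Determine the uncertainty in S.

22.1

Each term contributes (cᵢ δxᵢ)² to (δS)²:
  (δs)² = 0.00292;  (δw)² = 484;  (2·δq)² = 2.25
δS = √(486) = 22.1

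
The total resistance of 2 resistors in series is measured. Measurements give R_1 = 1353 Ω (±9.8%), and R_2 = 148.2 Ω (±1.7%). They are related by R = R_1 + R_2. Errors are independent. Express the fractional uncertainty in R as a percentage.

8.83%

For a sum/difference, combine absolute errors in quadrature:
  (δR_1)² = 17600;  (δR_2)² = 6.35
δR = √(17600) = 133 Ω
R = 1501 Ω, so δR/R = 133/1501 = 0.0883.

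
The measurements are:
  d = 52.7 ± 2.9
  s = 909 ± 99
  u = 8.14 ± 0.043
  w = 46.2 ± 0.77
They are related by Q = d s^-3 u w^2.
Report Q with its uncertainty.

0.00122 ± 0.000406

Relative error in a monomial: (δQ/Q)² = Σ (nᵢ · δxᵢ/xᵢ)².
  (1·δd/d)² = (1×0.0550)² = 0.00303;  (-3·δs/s)² = (-3×0.109)² = 0.107;  (1·δu/u)² = (1×0.00528)² = 2.79e-05;  (2·δw/w)² = (2×0.0167)² = 0.00111
δQ/Q = √(0.111) = 0.333
Q = 0.00122, so δQ = 0.333 × 0.00122 = 0.000406.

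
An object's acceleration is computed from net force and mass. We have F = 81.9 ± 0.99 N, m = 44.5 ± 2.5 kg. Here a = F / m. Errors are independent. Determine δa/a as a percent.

5.75%

Relative error in a monomial: (δa/a)² = Σ (nᵢ · δxᵢ/xᵢ)².
  (1·δF/F)² = (1×0.0121)² = 0.000146;  (-1·δm/m)² = (-1×0.0562)² = 0.00316
δa/a = √(0.00330) = 0.0575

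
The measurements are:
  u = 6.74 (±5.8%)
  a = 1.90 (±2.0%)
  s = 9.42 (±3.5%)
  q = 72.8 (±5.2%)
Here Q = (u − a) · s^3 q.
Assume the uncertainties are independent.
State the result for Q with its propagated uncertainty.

(2.95 ± 0.420) × 10^5

Let w = u − a = 4.84. δw = √(δu² + δa²) = √(0.153 + 0.00144) = 0.393, so δw/w = 0.0811.
Q is then a monomial in w, s, q:
δQ/Q = √((δw/w)² + (3·δs/s)² + (1·δq/q)²) = √(0.00659 + 0.0110 + 0.00270) = 0.143
Q = 2.95e+05, so δQ = 0.143 × 2.95e+05 = 42000.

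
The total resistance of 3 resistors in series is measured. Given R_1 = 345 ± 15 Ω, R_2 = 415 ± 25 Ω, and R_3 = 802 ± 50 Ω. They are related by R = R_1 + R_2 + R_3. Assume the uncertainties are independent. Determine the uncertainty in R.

57.9 Ω

For a sum/difference, combine absolute errors in quadrature:
  (δR_1)² = 225;  (δR_2)² = 625;  (δR_3)² = 2500
δR = √(3350) = 57.9 Ω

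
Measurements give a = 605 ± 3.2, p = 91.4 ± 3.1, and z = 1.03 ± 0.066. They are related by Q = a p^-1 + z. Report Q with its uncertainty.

7.65 ± 0.237

Let w = a·p^-1 = 6.62. δw/w = √((1·δa/a)² + (-1·δp/p)²) = √(2.8e-05 + 0.00115) = 0.0343, so δw = 0.227.
Q = w + z: δQ = √(δw² + δz²) = √(0.0516 + 0.00436) = 0.237
Q = 7.65.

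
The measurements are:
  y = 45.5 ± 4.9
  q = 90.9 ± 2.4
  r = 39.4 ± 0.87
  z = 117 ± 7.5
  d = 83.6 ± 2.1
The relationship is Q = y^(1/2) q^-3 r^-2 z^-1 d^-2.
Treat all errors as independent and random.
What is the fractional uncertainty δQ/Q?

0.133

Each factor contributes (exponent × relative error)² to (δQ/Q)²:
  (½·δy/y)² = (0.5×0.108)² = 0.00290;  (-3·δq/q)² = (-3×0.0264)² = 0.00627;  (-2·δr/r)² = (-2×0.0221)² = 0.00195;  (-1·δz/z)² = (-1×0.0641)² = 0.00411;  (-2·δd/d)² = (-2×0.0251)² = 0.00252
δQ/Q = √(0.0178) = 0.133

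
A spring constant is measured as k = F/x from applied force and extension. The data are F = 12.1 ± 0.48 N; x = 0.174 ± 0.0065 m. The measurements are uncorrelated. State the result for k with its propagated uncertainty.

69.5 ± 3.79 N/m

Each factor contributes (exponent × relative error)² to (δk/k)²:
  (1·δF/F)² = (1×0.0397)² = 0.00157;  (-1·δx/x)² = (-1×0.0374)² = 0.00140
δk/k = √(0.00297) = 0.0545
k = 69.5 N/m, so δk = 0.0545 × 69.5 = 3.79 N/m.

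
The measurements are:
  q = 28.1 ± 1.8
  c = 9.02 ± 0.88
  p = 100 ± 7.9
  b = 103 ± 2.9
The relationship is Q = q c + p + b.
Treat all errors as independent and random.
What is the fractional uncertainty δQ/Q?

0.0674

Let w = q·c = 253. δw/w = √((1·δq/q)² + (1·δc/c)²) = √(0.00410 + 0.00952) = 0.117, so δw = 29.6.
Q = w + p + b: δQ = √(δw² + δp² + δb²) = √(875 + 62.4 + 8.41) = 30.8
Q = 456, so δQ/Q = 30.8/456 = 0.0674.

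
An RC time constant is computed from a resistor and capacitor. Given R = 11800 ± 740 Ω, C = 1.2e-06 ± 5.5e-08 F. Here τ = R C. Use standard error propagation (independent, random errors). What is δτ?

0.00110 s

Relative error in a monomial: (δτ/τ)² = Σ (nᵢ · δxᵢ/xᵢ)².
  (1·δR/R)² = (1×0.0627)² = 0.00393;  (1·δC/C)² = (1×0.0458)² = 0.00210
δτ/τ = √(0.00603) = 0.0777
τ = 0.0142 s, so δτ = 0.0777 × 0.0142 = 0.00110 s.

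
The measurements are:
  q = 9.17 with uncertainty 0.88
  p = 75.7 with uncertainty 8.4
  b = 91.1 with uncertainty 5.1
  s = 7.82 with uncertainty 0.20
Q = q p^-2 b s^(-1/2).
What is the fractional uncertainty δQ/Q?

Each factor contributes (exponent × relative error)² to (δQ/Q)²:
  (1·δq/q)² = (1×0.0960)² = 0.00921;  (-2·δp/p)² = (-2×0.111)² = 0.0493;  (1·δb/b)² = (1×0.0560)² = 0.00313;  (−½·δs/s)² = (-0.5×0.0256)² = 0.000164
δQ/Q = √(0.0618) = 0.249

0.249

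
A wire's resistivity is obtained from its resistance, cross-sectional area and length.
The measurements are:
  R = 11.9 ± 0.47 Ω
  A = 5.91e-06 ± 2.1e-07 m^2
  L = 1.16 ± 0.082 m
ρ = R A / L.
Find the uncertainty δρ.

Relative error in a monomial: (δρ/ρ)² = Σ (nᵢ · δxᵢ/xᵢ)².
  (1·δR/R)² = (1×0.0395)² = 0.00156;  (1·δA/A)² = (1×0.0355)² = 0.00126;  (-1·δL/L)² = (-1×0.0707)² = 0.00500
δρ/ρ = √(0.00782) = 0.0884
ρ = 6.06e-05 Ω·m, so δρ = 0.0884 × 6.06e-05 = 5.36e-06 Ω·m.

5.36e-06 Ω·m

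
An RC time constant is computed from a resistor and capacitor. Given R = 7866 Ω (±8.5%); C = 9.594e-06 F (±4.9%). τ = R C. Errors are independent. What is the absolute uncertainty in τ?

Since τ is a product/quotient, work with relative uncertainties:
  (1·δR/R)² = (1×0.0850)² = 0.00723;  (1·δC/C)² = (1×0.0490)² = 0.00240
δτ/τ = √(0.00963) = 0.0981
τ = 0.07547 s, so δτ = 0.0981 × 0.07547 = 0.00740 s.

0.00740 s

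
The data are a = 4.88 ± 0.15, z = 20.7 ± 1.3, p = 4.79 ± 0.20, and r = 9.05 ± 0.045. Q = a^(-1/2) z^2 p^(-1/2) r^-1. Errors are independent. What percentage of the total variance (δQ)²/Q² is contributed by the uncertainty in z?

95.8%

(δQ/Q)² = (−½·δa/a)² + (2·δz/z)² + (−½·δp/p)² + (-1·δr/r)²
  a term: (-0.5×0.0307)² = 0.000236
  z term: (2×0.0628)² = 0.0158
  p term: (-0.5×0.0418)² = 0.000436
  r term: (-1×0.00497)² = 2.47e-05
Total = 0.0165. Share from z = 0.0158/0.0165 = 0.958.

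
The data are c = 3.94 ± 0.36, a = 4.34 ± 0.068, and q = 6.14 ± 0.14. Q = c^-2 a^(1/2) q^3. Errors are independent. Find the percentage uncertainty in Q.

19.5%

Products/powers → add relative errors in quadrature, weighted by exponent:
  (-2·δc/c)² = (-2×0.0914)² = 0.0334;  (½·δa/a)² = (0.5×0.0157)² = 6.14e-05;  (3·δq/q)² = (3×0.0228)² = 0.00468
δQ/Q = √(0.0381) = 0.195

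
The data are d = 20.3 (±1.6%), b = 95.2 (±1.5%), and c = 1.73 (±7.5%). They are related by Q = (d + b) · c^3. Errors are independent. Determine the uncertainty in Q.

135

Let u = d + b = 116. δu = √(δd² + δb²) = √(0.105 + 2.04) = 1.46, so δu/u = 0.0127.
Q is then a monomial in u, c:
δQ/Q = √((δu/u)² + (3·δc/c)²) = √(0.000161 + 0.0506) = 0.225
Q = 598, so δQ = 0.225 × 598 = 135.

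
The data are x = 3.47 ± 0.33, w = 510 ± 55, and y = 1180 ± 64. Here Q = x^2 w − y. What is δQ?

1340

Let p = x^2·w = 6140. δp/p = √((2·δx/x)² + (1·δw/w)²) = √(0.0362 + 0.0116) = 0.219, so δp = 1340.
Q = p − y: δQ = √(δp² + δy²) = √(1.8e+06 + 4100) = 1340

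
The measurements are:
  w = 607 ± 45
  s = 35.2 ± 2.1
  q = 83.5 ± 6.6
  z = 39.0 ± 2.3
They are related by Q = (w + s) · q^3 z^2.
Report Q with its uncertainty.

(5.69 ± 1.56) × 10^11

Let u = w + s = 642. δu = √(δw² + δs²) = √(2020 + 4.41) = 45.0, so δu/u = 0.0701.
Q is then a monomial in u, q, z:
δQ/Q = √((δu/u)² + (3·δq/q)² + (2·δz/z)²) = √(0.00492 + 0.0562 + 0.0139) = 0.274
Q = 5.69e+11, so δQ = 0.274 × 5.69e+11 = 1.56e+11.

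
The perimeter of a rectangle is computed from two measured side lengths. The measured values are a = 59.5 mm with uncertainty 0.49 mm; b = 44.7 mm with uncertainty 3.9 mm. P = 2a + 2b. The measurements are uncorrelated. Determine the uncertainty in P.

7.86 mm

For a sum/difference, combine absolute errors in quadrature:
  (2·δa)² = 0.960;  (2·δb)² = 60.8
δP = √(61.8) = 7.86 mm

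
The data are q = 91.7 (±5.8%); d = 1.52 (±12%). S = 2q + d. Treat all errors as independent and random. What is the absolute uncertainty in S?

S is a linear combination, so absolute uncertainties add in quadrature:
  (2·δq)² = 113;  (δd)² = 0.0333
δS = √(113) = 10.6

10.6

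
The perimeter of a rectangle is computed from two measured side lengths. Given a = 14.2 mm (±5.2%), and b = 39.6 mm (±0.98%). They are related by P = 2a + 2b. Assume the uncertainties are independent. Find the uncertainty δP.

P is a linear combination, so absolute uncertainties add in quadrature:
  (2·δa)² = 2.18;  (2·δb)² = 0.602
δP = √(2.78) = 1.67 mm

1.67 mm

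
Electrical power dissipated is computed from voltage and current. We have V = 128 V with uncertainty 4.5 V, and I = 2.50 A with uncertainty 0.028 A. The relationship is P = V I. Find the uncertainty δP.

11.8 W

Relative error in a monomial: (δP/P)² = Σ (nᵢ · δxᵢ/xᵢ)².
  (1·δV/V)² = (1×0.0352)² = 0.00124;  (1·δI/I)² = (1×0.0112)² = 0.000125
δP/P = √(0.00136) = 0.0369
P = 320 W, so δP = 0.0369 × 320 = 11.8 W.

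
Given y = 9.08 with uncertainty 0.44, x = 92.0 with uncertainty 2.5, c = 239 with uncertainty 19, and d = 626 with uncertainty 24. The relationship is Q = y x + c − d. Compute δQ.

55.6

Let p = y·x = 835. δp/p = √((1·δy/y)² + (1·δx/x)²) = √(0.00235 + 0.000738) = 0.0556, so δp = 46.4.
Q = p + c − d: δQ = √(δp² + δc² + δd²) = √(2150 + 361 + 576) = 55.6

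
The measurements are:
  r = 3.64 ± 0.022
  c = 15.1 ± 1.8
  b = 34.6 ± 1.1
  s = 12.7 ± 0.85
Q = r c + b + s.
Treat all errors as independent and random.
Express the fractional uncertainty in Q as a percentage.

6.56%

Let p = r·c = 55.0. δp/p = √((1·δr/r)² + (1·δc/c)²) = √(3.65e-05 + 0.0142) = 0.119, so δp = 6.56.
Q = p + b + s: δQ = √(δp² + δb² + δs²) = √(43.0 + 1.21 + 0.722) = 6.71
Q = 102, so δQ/Q = 6.71/102 = 0.0656.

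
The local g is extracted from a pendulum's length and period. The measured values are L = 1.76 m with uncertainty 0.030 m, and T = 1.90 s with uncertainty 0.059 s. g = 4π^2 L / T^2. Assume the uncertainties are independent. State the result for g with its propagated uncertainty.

19.2 ± 1.24 m/s^2

Each factor contributes (exponent × relative error)² to (δg/g)²:
  (1·δL/L)² = (1×0.0170)² = 0.000291;  (-2·δT/T)² = (-2×0.0311)² = 0.00386
δg/g = √(0.00415) = 0.0644
g = 19.2 m/s^2, so δg = 0.0644 × 19.2 = 1.24 m/s^2.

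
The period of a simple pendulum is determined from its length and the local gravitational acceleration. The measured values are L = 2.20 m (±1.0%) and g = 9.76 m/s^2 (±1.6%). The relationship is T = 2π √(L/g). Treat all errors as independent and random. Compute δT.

0.0281 s

Relative error in a monomial: (δT/T)² = Σ (nᵢ · δxᵢ/xᵢ)².
  (½·δL/L)² = (0.5×0.0100)² = 2.5e-05;  (−½·δg/g)² = (-0.5×0.0160)² = 6.4e-05
δT/T = √(8.9e-05) = 0.00943
T = 2.98 s, so δT = 0.00943 × 2.98 = 0.0281 s.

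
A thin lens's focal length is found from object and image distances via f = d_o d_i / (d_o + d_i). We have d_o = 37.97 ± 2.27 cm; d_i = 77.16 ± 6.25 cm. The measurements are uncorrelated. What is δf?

1.23 cm

∂f/∂d_o = (d_i/(d_o+d_i))² = 0.449;  ∂f/∂d_i = (d_o/(d_o+d_i))² = 0.109
δf = √((∂f/∂d_o · δd_o)² + (∂f/∂d_i · δd_i)²) = √(1.04 + 0.462) = 1.23 cm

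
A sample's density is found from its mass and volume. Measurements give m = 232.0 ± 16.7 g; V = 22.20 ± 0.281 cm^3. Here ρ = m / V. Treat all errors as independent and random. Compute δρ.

0.764 g/cm^3

Products/powers → add relative errors in quadrature, weighted by exponent:
  (1·δm/m)² = (1×0.0720)² = 0.00518;  (-1·δV/V)² = (-1×0.0127)² = 0.000160
δρ/ρ = √(0.00534) = 0.0731
ρ = 10.45 g/cm^3, so δρ = 0.0731 × 10.45 = 0.764 g/cm^3.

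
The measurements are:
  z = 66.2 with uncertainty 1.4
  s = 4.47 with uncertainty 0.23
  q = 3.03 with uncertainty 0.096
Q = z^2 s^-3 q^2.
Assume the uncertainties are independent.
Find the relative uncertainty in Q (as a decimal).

Relative error in a monomial: (δQ/Q)² = Σ (nᵢ · δxᵢ/xᵢ)².
  (2·δz/z)² = (2×0.0211)² = 0.00179;  (-3·δs/s)² = (-3×0.0515)² = 0.0238;  (2·δq/q)² = (2×0.0317)² = 0.00402
δQ/Q = √(0.0296) = 0.172

0.172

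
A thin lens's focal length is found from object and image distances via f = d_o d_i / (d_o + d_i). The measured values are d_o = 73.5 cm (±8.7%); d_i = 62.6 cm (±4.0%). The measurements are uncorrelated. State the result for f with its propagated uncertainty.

33.8 ± 1.54 cm

∂f/∂d_o = (d_i/(d_o+d_i))² = 0.212;  ∂f/∂d_i = (d_o/(d_o+d_i))² = 0.292
δf = √((∂f/∂d_o · δd_o)² + (∂f/∂d_i · δd_i)²) = √(1.83 + 0.533) = 1.54 cm
f = 33.8 cm.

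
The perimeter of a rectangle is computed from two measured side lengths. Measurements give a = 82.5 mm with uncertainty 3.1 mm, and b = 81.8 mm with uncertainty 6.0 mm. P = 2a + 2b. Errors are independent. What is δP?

13.5 mm

Absolute uncertainties add in quadrature for a linear combination:
  (2·δa)² = 38.4;  (2·δb)² = 144
δP = √(182) = 13.5 mm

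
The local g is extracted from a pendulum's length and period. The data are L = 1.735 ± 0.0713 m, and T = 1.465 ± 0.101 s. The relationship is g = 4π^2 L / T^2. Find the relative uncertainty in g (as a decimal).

Since g is a product/quotient, work with relative uncertainties:
  (1·δL/L)² = (1×0.0411)² = 0.00169;  (-2·δT/T)² = (-2×0.0689)² = 0.0190
δg/g = √(0.0207) = 0.144

0.144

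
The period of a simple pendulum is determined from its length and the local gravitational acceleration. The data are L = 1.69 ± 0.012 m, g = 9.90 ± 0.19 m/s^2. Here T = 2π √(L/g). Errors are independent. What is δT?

Since T is a product/quotient, work with relative uncertainties:
  (½·δL/L)² = (0.5×0.00710)² = 1.26e-05;  (−½·δg/g)² = (-0.5×0.0192)² = 9.21e-05
δT/T = √(0.000105) = 0.0102
T = 2.60 s, so δT = 0.0102 × 2.60 = 0.0266 s.

0.0266 s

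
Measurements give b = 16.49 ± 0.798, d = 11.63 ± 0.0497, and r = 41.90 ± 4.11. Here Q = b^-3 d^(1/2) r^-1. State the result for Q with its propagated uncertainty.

(1.815 ± 0.318) × 10^-5

For a monomial Q ∝ b^-3, d^(1/2), r^-1, fractional errors add in quadrature:
  (-3·δb/b)² = (-3×0.0484)² = 0.0211;  (½·δd/d)² = (0.5×0.00427)² = 4.57e-06;  (-1·δr/r)² = (-1×0.0981)² = 0.00962
δQ/Q = √(0.0307) = 0.175
Q = 1.815e-05, so δQ = 0.175 × 1.815e-05 = 3.18e-06.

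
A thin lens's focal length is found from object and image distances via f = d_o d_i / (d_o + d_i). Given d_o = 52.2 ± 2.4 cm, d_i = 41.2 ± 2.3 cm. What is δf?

∂f/∂d_o = (d_i/(d_o+d_i))² = 0.195;  ∂f/∂d_i = (d_o/(d_o+d_i))² = 0.312
δf = √((∂f/∂d_o · δd_o)² + (∂f/∂d_i · δd_i)²) = √(0.218 + 0.516) = 0.857 cm

0.857 cm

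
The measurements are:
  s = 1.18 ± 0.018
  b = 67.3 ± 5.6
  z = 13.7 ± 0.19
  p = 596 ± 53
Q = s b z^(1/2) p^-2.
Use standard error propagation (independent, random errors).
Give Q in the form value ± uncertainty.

0.000827 ± 0.000163

Since Q is a product/quotient, work with relative uncertainties:
  (1·δs/s)² = (1×0.0153)² = 0.000233;  (1·δb/b)² = (1×0.0832)² = 0.00692;  (½·δz/z)² = (0.5×0.0139)² = 4.81e-05;  (-2·δp/p)² = (-2×0.0889)² = 0.0316
δQ/Q = √(0.0388) = 0.197
Q = 0.000827, so δQ = 0.197 × 0.000827 = 0.000163.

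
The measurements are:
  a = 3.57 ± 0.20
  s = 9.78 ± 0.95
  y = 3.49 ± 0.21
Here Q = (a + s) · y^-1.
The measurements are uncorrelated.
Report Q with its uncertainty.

Let u = a + s = 13.3. δu = √(δa² + δs²) = √(0.0400 + 0.902) = 0.971, so δu/u = 0.0727.
Q is then a monomial in u, y:
δQ/Q = √((δu/u)² + (-1·δy/y)²) = √(0.00529 + 0.00362) = 0.0944
Q = 3.83, so δQ = 0.0944 × 3.83 = 0.361.

3.83 ± 0.361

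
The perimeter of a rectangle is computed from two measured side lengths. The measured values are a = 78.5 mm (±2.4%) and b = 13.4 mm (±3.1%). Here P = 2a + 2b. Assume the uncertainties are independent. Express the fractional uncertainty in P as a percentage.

P is a linear combination, so absolute uncertainties add in quadrature:
  (2·δa)² = 14.2;  (2·δb)² = 0.690
δP = √(14.9) = 3.86 mm
P = 184 mm, so δP/P = 3.86/184 = 0.0210.

2.10%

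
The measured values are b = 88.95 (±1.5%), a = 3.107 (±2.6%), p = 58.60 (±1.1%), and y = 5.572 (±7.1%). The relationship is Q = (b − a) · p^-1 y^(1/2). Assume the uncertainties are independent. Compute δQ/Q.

Let u = b − a = 85.84. δu = √(δb² + δa²) = √(1.78 + 0.00653) = 1.34, so δu/u = 0.0156.
Q is then a monomial in u, p, y:
δQ/Q = √((δu/u)² + (-1·δp/p)² + (½·δy/y)²) = √(0.000242 + 0.000121 + 0.00126) = 0.0403

0.0403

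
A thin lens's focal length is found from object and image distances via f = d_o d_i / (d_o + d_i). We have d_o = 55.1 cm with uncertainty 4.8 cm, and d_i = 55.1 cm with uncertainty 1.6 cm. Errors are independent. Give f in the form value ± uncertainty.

∂f/∂d_o = (d_i/(d_o+d_i))² = 0.250;  ∂f/∂d_i = (d_o/(d_o+d_i))² = 0.250
δf = √((∂f/∂d_o · δd_o)² + (∂f/∂d_i · δd_i)²) = √(1.44 + 0.160) = 1.26 cm
f = 27.6 cm.

27.6 ± 1.26 cm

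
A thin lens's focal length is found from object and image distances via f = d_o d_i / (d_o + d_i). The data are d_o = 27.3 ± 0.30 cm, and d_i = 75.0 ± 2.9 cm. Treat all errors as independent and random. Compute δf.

0.262 cm

∂f/∂d_o = (d_i/(d_o+d_i))² = 0.537;  ∂f/∂d_i = (d_o/(d_o+d_i))² = 0.0712
δf = √((∂f/∂d_o · δd_o)² + (∂f/∂d_i · δd_i)²) = √(0.0260 + 0.0427) = 0.262 cm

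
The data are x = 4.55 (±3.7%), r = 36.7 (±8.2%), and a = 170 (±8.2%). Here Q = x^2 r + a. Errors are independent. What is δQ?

85.1

Let p = x^2·r = 760. δp/p = √((2·δx/x)² + (1·δr/r)²) = √(0.00548 + 0.00672) = 0.110, so δp = 83.9.
Q = p + a: δQ = √(δp² + δa²) = √(7040 + 194) = 85.1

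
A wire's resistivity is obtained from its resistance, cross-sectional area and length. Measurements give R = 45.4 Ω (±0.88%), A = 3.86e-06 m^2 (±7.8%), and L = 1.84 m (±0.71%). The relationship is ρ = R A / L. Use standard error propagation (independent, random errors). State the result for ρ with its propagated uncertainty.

(9.52 ± 0.751) × 10^-5 Ω·m

Each factor contributes (exponent × relative error)² to (δρ/ρ)²:
  (1·δR/R)² = (1×0.00880)² = 7.74e-05;  (1·δA/A)² = (1×0.0780)² = 0.00608;  (-1·δL/L)² = (-1×0.00710)² = 5.04e-05
δρ/ρ = √(0.00621) = 0.0788
ρ = 9.52e-05 Ω·m, so δρ = 0.0788 × 9.52e-05 = 7.51e-06 Ω·m.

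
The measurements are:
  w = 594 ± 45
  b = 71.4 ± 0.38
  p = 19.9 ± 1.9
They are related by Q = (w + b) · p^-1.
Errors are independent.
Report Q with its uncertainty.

Let u = w + b = 665. δu = √(δw² + δb²) = √(2020 + 0.144) = 45.0, so δu/u = 0.0676.
Q is then a monomial in u, p:
δQ/Q = √((δu/u)² + (-1·δp/p)²) = √(0.00457 + 0.00912) = 0.117
Q = 33.4, so δQ = 0.117 × 33.4 = 3.91.

33.4 ± 3.91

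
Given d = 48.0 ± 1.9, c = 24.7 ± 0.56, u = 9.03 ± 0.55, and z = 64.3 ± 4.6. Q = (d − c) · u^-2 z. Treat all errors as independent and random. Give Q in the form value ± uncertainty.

Let w = d − c = 23.3. δw = √(δd² + δc²) = √(3.61 + 0.314) = 1.98, so δw/w = 0.0850.
Q is then a monomial in w, u, z:
δQ/Q = √((δw/w)² + (-2·δu/u)² + (1·δz/z)²) = √(0.00723 + 0.0148 + 0.00512) = 0.165
Q = 18.4, so δQ = 0.165 × 18.4 = 3.03.

18.4 ± 3.03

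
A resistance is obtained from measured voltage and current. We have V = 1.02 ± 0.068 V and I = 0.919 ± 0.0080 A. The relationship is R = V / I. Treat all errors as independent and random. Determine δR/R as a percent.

Each factor contributes (exponent × relative error)² to (δR/R)²:
  (1·δV/V)² = (1×0.0667)² = 0.00444;  (-1·δI/I)² = (-1×0.00871)² = 7.58e-05
δR/R = √(0.00452) = 0.0672

6.72%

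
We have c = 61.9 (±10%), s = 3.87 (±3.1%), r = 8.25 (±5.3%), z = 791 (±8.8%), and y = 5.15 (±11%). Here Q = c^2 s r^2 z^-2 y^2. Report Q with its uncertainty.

Q is a product of powers, so relative uncertainties combine in quadrature:
  (2·δc/c)² = (2×0.100)² = 0.0400;  (1·δs/s)² = (1×0.0310)² = 0.000961;  (2·δr/r)² = (2×0.0530)² = 0.0112;  (-2·δz/z)² = (-2×0.0880)² = 0.0310;  (2·δy/y)² = (2×0.110)² = 0.0484
δQ/Q = √(0.132) = 0.363
Q = 42.8, so δQ = 0.363 × 42.8 = 15.5.

42.8 ± 15.5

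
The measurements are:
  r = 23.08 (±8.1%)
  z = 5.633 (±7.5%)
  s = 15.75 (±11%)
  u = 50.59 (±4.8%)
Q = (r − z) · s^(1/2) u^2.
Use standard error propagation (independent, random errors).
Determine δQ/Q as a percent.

15.6%

Let w = r − z = 17.45. δw = √(δr² + δz²) = √(3.49 + 0.178) = 1.92, so δw/w = 0.110.
Q is then a monomial in w, s, u:
δQ/Q = √((δw/w)² + (½·δs/s)² + (2·δu/u)²) = √(0.0121 + 0.00302 + 0.00922) = 0.156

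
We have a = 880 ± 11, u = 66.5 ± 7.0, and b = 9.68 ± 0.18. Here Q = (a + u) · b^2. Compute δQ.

Let w = a + u = 946. δw = √(δa² + δu²) = √(121 + 49.0) = 13.0, so δw/w = 0.0138.
Q is then a monomial in w, b:
δQ/Q = √((δw/w)² + (2·δb/b)²) = √(0.000190 + 0.00138) = 0.0397
Q = 88700, so δQ = 0.0397 × 88700 = 3520.

3520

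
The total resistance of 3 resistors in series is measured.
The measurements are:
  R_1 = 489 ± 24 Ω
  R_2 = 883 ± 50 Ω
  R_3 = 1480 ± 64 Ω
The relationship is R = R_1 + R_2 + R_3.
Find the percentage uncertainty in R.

For a sum/difference, combine absolute errors in quadrature:
  (δR_1)² = 576;  (δR_2)² = 2500;  (δR_3)² = 4100
δR = √(7170) = 84.7 Ω
R = 2850 Ω, so δR/R = 84.7/2850 = 0.0297.

2.97%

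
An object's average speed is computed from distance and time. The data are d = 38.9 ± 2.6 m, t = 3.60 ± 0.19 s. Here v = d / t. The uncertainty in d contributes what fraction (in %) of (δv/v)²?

(δv/v)² = (1·δd/d)² + (-1·δt/t)²
  d term: (1×0.0668)² = 0.00447
  t term: (-1×0.0528)² = 0.00279
Total = 0.00725. Share from d = 0.00447/0.00725 = 0.616.

61.6%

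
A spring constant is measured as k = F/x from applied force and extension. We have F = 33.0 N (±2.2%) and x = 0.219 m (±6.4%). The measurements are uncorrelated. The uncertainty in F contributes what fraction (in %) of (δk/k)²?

(δk/k)² = (1·δF/F)² + (-1·δx/x)²
  F term: (1×0.0220)² = 0.000484
  x term: (-1×0.0640)² = 0.00410
Total = 0.00458. Share from F = 0.000484/0.00458 = 0.106.

10.6%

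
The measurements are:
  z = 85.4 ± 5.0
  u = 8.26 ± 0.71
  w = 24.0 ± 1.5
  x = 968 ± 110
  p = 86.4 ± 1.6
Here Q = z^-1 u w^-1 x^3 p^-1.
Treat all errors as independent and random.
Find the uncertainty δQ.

15300

For a monomial Q ∝ z^-1, u, w^-1, x^3, p^-1, fractional errors add in quadrature:
  (-1·δz/z)² = (-1×0.0585)² = 0.00343;  (1·δu/u)² = (1×0.0860)² = 0.00739;  (-1·δw/w)² = (-1×0.0625)² = 0.00391;  (3·δx/x)² = (3×0.114)² = 0.116;  (-1·δp/p)² = (-1×0.0185)² = 0.000343
δQ/Q = √(0.131) = 0.362
Q = 42300, so δQ = 0.362 × 42300 = 15300.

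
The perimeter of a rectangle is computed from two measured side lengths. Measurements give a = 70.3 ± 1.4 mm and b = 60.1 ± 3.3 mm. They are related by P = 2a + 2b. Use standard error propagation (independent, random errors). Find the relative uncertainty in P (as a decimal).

0.0275

Each term contributes (cᵢ δxᵢ)² to (δP)²:
  (2·δa)² = 7.84;  (2·δb)² = 43.6
δP = √(51.4) = 7.17 mm
P = 261 mm, so δP/P = 7.17/261 = 0.0275.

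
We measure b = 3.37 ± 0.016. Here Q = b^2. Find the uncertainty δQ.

0.108

For a monomial Q ∝ b^2, fractional errors add in quadrature:
  (2·δb/b)² = (2×0.00475)² = 9.02e-05
δQ/Q = √(9.02e-05) = 0.00950
Q = 11.4, so δQ = 0.00950 × 11.4 = 0.108.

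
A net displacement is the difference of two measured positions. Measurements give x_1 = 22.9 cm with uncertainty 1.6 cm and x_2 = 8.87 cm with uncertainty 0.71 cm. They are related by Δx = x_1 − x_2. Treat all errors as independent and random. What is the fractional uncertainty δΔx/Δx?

0.125

For a sum/difference, combine absolute errors in quadrature:
  (δx_1)² = 2.56;  (δx_2)² = 0.504
δΔx = √(3.06) = 1.75 cm
Δx = 14.0 cm, so δΔx/Δx = 1.75/14.0 = 0.125.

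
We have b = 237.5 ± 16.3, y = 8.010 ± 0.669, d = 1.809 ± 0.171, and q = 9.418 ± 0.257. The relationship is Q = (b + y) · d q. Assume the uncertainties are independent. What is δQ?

497

Let u = b + y = 245.5. δu = √(δb² + δy²) = √(266 + 0.448) = 16.3, so δu/u = 0.0664.
Q is then a monomial in u, d, q:
δQ/Q = √((δu/u)² + (1·δd/d)² + (1·δq/q)²) = √(0.00442 + 0.00894 + 0.000745) = 0.119
Q = 4183, so δQ = 0.119 × 4183 = 497.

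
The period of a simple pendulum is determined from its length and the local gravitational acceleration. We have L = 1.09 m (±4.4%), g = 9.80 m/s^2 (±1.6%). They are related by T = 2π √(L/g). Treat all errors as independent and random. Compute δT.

0.0491 s

Since T is a product/quotient, work with relative uncertainties:
  (½·δL/L)² = (0.5×0.0440)² = 0.000484;  (−½·δg/g)² = (-0.5×0.0160)² = 6.4e-05
δT/T = √(0.000548) = 0.0234
T = 2.10 s, so δT = 0.0234 × 2.10 = 0.0491 s.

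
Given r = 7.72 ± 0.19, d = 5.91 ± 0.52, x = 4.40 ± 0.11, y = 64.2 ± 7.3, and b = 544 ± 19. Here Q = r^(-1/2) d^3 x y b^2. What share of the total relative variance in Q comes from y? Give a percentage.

14.6%

(δQ/Q)² = (−½·δr/r)² + (3·δd/d)² + (1·δx/x)² + (1·δy/y)² + (2·δb/b)²
  r term: (-0.5×0.0246)² = 0.000151
  d term: (3×0.0880)² = 0.0697
  x term: (1×0.0250)² = 0.000625
  y term: (1×0.114)² = 0.0129
  b term: (2×0.0349)² = 0.00488
Total = 0.0883. Share from y = 0.0129/0.0883 = 0.146.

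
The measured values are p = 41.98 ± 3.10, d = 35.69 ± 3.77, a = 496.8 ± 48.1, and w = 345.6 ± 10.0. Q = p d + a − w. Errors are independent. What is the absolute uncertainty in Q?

199

Let h = p·d = 1498. δh/h = √((1·δp/p)² + (1·δd/d)²) = √(0.00545 + 0.0112) = 0.129, so δh = 193.
Q = h + a − w: δQ = √(δh² + δa² + δw²) = √(37300 + 2310 + 100) = 199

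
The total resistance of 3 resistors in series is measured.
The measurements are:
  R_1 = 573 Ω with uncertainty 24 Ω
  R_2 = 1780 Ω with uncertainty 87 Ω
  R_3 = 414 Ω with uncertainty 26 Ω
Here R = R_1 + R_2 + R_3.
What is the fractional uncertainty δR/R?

Absolute uncertainties add in quadrature for a linear combination:
  (δR_1)² = 576;  (δR_2)² = 7570;  (δR_3)² = 676
δR = √(8820) = 93.9 Ω
R = 2770 Ω, so δR/R = 93.9/2770 = 0.0339.

0.0339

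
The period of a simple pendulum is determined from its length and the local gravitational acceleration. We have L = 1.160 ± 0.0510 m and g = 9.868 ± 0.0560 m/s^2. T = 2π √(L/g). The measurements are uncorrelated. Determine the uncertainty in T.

For a monomial T ∝ L^(1/2), g^(-1/2), fractional errors add in quadrature:
  (½·δL/L)² = (0.5×0.0440)² = 0.000483;  (−½·δg/g)² = (-0.5×0.00567)² = 8.05e-06
δT/T = √(0.000491) = 0.0222
T = 2.154 s, so δT = 0.0222 × 2.154 = 0.0477 s.

0.0477 s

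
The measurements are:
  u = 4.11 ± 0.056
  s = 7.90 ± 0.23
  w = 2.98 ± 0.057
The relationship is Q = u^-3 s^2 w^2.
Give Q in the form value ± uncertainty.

7.98 ± 0.645

For a monomial Q ∝ u^-3, s^2, w^2, fractional errors add in quadrature:
  (-3·δu/u)² = (-3×0.0136)² = 0.00167;  (2·δs/s)² = (2×0.0291)² = 0.00339;  (2·δw/w)² = (2×0.0191)² = 0.00146
δQ/Q = √(0.00652) = 0.0808
Q = 7.98, so δQ = 0.0808 × 7.98 = 0.645.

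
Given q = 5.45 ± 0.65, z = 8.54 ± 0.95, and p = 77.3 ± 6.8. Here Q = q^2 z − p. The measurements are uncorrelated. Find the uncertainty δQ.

Let w = q^2·z = 254. δw/w = √((2·δq/q)² + (1·δz/z)²) = √(0.0569 + 0.0124) = 0.263, so δw = 66.8.
Q = w − p: δQ = √(δw² + δp²) = √(4460 + 46.2) = 67.1

67.1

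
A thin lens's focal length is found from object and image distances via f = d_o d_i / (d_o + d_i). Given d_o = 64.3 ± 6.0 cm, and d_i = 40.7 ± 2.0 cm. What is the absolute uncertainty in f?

1.17 cm

∂f/∂d_o = (d_i/(d_o+d_i))² = 0.150;  ∂f/∂d_i = (d_o/(d_o+d_i))² = 0.375
δf = √((∂f/∂d_o · δd_o)² + (∂f/∂d_i · δd_i)²) = √(0.813 + 0.563) = 1.17 cm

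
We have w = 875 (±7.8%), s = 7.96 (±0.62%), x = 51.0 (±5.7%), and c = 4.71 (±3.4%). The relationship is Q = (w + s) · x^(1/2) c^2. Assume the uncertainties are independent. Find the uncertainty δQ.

Let u = w + s = 883. δu = √(δw² + δs²) = √(4660 + 0.00244) = 68.3, so δu/u = 0.0773.
Q is then a monomial in u, x, c:
δQ/Q = √((δu/u)² + (½·δx/x)² + (2·δc/c)²) = √(0.00597 + 0.000812 + 0.00462) = 0.107
Q = 1.4e+05, so δQ = 0.107 × 1.4e+05 = 14900.

14900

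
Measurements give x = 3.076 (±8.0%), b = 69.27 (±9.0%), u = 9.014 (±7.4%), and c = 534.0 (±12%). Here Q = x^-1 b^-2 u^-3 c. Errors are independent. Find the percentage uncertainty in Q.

32.0%

Since Q is a product/quotient, work with relative uncertainties:
  (-1·δx/x)² = (-1×0.0800)² = 0.00640;  (-2·δb/b)² = (-2×0.0900)² = 0.0324;  (-3·δu/u)² = (-3×0.0740)² = 0.0493;  (1·δc/c)² = (1×0.120)² = 0.0144
δQ/Q = √(0.102) = 0.320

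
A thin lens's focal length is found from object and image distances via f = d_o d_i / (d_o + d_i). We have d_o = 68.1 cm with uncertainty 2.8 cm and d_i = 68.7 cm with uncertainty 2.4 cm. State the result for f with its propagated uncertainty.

34.2 ± 0.923 cm

∂f/∂d_o = (d_i/(d_o+d_i))² = 0.252;  ∂f/∂d_i = (d_o/(d_o+d_i))² = 0.248
δf = √((∂f/∂d_o · δd_o)² + (∂f/∂d_i · δd_i)²) = √(0.499 + 0.354) = 0.923 cm
f = 34.2 cm.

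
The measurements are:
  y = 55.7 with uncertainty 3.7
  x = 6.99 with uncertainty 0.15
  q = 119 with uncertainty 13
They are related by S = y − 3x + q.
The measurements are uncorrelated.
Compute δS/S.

0.0880

Absolute uncertainties add in quadrature for a linear combination:
  (δy)² = 13.7;  (3·δx)² = 0.202;  (δq)² = 169
δS = √(183) = 13.5
S = 154, so δS/S = 13.5/154 = 0.0880.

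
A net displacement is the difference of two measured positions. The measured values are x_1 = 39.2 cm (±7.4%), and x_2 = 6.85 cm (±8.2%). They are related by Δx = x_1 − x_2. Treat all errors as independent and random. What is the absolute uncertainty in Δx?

Each term contributes (cᵢ δxᵢ)² to (δΔx)²:
  (δx_1)² = 8.41;  (δx_2)² = 0.316
δΔx = √(8.73) = 2.95 cm

2.95 cm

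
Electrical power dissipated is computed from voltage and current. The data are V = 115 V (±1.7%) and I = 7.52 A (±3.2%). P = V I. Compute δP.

Products/powers → add relative errors in quadrature, weighted by exponent:
  (1·δV/V)² = (1×0.0170)² = 0.000289;  (1·δI/I)² = (1×0.0320)² = 0.00102
δP/P = √(0.00131) = 0.0362
P = 865 W, so δP = 0.0362 × 865 = 31.3 W.

31.3 W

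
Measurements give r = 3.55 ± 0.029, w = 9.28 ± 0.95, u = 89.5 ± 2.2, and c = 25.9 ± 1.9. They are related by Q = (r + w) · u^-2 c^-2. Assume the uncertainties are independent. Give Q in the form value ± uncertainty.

Let h = r + w = 12.8. δh = √(δr² + δw²) = √(0.000841 + 0.902) = 0.950, so δh/h = 0.0741.
Q is then a monomial in h, u, c:
δQ/Q = √((δh/h)² + (-2·δu/u)² + (-2·δc/c)²) = √(0.00549 + 0.00242 + 0.0215) = 0.172
Q = 2.39e-06, so δQ = 0.172 × 2.39e-06 = 4.1e-07.

(2.39 ± 0.410) × 10^-6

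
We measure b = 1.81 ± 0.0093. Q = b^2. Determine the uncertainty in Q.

Q ∝ b^2, so δQ/Q = |2| · δb/b = 2 × 0.00514 = 0.0103.
Q = 3.28, so δQ = 0.0103 × 3.28 = 0.0337.

0.0337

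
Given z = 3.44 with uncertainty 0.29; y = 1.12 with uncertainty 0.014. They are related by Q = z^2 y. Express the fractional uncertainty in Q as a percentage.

16.9%

Q is a product of powers, so relative uncertainties combine in quadrature:
  (2·δz/z)² = (2×0.0843)² = 0.0284;  (1·δy/y)² = (1×0.0125)² = 0.000156
δQ/Q = √(0.0286) = 0.169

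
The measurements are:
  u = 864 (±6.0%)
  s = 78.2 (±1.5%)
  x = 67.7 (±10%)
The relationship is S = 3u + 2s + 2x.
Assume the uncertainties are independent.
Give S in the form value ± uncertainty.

Absolute uncertainties add in quadrature for a linear combination:
  (3·δu)² = 24200;  (2·δs)² = 5.50;  (2·δx)² = 183
δS = √(24400) = 156
S = 2880.

2880 ± 156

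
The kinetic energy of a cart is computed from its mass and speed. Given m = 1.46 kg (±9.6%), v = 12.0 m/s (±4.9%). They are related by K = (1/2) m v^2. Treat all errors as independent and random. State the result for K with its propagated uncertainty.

105 ± 14.4 J

K is a product of powers, so relative uncertainties combine in quadrature:
  (1·δm/m)² = (1×0.0960)² = 0.00922;  (2·δv/v)² = (2×0.0490)² = 0.00960
δK/K = √(0.0188) = 0.137
K = 105 J, so δK = 0.137 × 105 = 14.4 J.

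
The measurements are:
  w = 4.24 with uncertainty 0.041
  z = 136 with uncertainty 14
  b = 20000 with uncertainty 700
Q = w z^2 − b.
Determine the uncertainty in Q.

Let p = w·z^2 = 78400. δp/p = √((1·δw/w)² + (2·δz/z)²) = √(9.35e-05 + 0.0424) = 0.206, so δp = 16200.
Q = p − b: δQ = √(δp² + δb²) = √(2.61e+08 + 4.9e+05) = 16200

16200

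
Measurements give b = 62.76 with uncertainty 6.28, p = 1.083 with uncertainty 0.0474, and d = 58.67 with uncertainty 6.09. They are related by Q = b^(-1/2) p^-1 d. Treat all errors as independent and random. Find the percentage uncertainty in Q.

12.3%

Products/powers → add relative errors in quadrature, weighted by exponent:
  (−½·δb/b)² = (-0.5×0.100)² = 0.00250;  (-1·δp/p)² = (-1×0.0438)² = 0.00192;  (1·δd/d)² = (1×0.104)² = 0.0108
δQ/Q = √(0.0152) = 0.123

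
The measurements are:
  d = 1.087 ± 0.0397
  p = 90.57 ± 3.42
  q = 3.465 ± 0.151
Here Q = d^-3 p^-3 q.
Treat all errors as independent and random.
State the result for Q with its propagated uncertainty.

Relative error in a monomial: (δQ/Q)² = Σ (nᵢ · δxᵢ/xᵢ)².
  (-3·δd/d)² = (-3×0.0365)² = 0.0120;  (-3·δp/p)² = (-3×0.0378)² = 0.0128;  (1·δq/q)² = (1×0.0436)² = 0.00190
δQ/Q = √(0.0267) = 0.164
Q = 3.631e-06, so δQ = 0.164 × 3.631e-06 = 5.94e-07.

(3.631 ± 0.594) × 10^-6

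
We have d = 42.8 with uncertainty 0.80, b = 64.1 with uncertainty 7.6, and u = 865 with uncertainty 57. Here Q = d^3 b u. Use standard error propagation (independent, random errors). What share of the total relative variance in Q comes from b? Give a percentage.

(δQ/Q)² = (3·δd/d)² + (1·δb/b)² + (1·δu/u)²
  d term: (3×0.0187)² = 0.00314
  b term: (1×0.119)² = 0.0141
  u term: (1×0.0659)² = 0.00434
Total = 0.0215. Share from b = 0.0141/0.0215 = 0.652.

65.2%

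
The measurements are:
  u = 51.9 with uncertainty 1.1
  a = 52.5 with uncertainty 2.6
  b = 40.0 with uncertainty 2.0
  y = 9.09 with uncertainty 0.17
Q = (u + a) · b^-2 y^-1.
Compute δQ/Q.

0.105

Let w = u + a = 104. δw = √(δu² + δa²) = √(1.21 + 6.76) = 2.82, so δw/w = 0.0270.
Q is then a monomial in w, b, y:
δQ/Q = √((δw/w)² + (-2·δb/b)² + (-1·δy/y)²) = √(0.000731 + 0.0100 + 0.000350) = 0.105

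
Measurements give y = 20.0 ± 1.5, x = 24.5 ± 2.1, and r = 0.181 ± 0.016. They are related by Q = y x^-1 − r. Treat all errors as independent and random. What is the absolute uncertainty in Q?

Let p = y·x^-1 = 0.816. δp/p = √((1·δy/y)² + (-1·δx/x)²) = √(0.00562 + 0.00735) = 0.114, so δp = 0.0930.
Q = p − r: δQ = √(δp² + δr²) = √(0.00864 + 0.000256) = 0.0943

0.0943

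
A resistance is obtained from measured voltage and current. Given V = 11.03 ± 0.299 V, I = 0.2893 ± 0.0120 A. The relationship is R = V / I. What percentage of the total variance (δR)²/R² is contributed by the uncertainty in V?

29.9%

(δR/R)² = (1·δV/V)² + (-1·δI/I)²
  V term: (1×0.0271)² = 0.000735
  I term: (-1×0.0415)² = 0.00172
Total = 0.00246. Share from V = 0.000735/0.00246 = 0.299.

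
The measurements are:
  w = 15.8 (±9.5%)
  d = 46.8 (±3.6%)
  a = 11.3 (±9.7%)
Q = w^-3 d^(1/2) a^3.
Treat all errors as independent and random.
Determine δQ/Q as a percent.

40.8%

Relative error in a monomial: (δQ/Q)² = Σ (nᵢ · δxᵢ/xᵢ)².
  (-3·δw/w)² = (-3×0.0950)² = 0.0812;  (½·δd/d)² = (0.5×0.0360)² = 0.000324;  (3·δa/a)² = (3×0.0970)² = 0.0847
δQ/Q = √(0.166) = 0.408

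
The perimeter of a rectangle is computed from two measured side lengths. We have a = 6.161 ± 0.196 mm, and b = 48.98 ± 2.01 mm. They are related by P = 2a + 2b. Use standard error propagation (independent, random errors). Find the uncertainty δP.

4.04 mm

Absolute uncertainties add in quadrature for a linear combination:
  (2·δa)² = 0.154;  (2·δb)² = 16.2
δP = √(16.3) = 4.04 mm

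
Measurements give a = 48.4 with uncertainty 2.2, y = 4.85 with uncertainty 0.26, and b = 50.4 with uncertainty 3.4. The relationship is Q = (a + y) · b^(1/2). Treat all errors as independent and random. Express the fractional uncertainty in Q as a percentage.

5.36%

Let u = a + y = 53.2. δu = √(δa² + δy²) = √(4.84 + 0.0676) = 2.22, so δu/u = 0.0416.
Q is then a monomial in u, b:
δQ/Q = √((δu/u)² + (½·δb/b)²) = √(0.00173 + 0.00114) = 0.0536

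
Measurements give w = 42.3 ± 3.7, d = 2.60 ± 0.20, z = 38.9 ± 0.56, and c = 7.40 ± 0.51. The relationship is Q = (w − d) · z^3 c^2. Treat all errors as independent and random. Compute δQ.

Let u = w − d = 39.7. δu = √(δw² + δd²) = √(13.7 + 0.0400) = 3.71, so δu/u = 0.0933.
Q is then a monomial in u, z, c:
δQ/Q = √((δu/u)² + (3·δz/z)² + (2·δc/c)²) = √(0.00871 + 0.00187 + 0.0190) = 0.172
Q = 1.28e+08, so δQ = 0.172 × 1.28e+08 = 2.2e+07.

2.2e+07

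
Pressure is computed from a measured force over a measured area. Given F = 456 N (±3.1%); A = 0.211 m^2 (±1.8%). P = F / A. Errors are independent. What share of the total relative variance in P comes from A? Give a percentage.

(δP/P)² = (1·δF/F)² + (-1·δA/A)²
  F term: (1×0.0310)² = 0.000961
  A term: (-1×0.0180)² = 0.000324
Total = 0.00129. Share from A = 0.000324/0.00129 = 0.252.

25.2%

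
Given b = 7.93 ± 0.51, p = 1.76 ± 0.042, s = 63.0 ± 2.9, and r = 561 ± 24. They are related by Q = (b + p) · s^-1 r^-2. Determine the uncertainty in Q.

Let u = b + p = 9.69. δu = √(δb² + δp²) = √(0.260 + 0.00176) = 0.512, so δu/u = 0.0528.
Q is then a monomial in u, s, r:
δQ/Q = √((δu/u)² + (-1·δs/s)² + (-2·δr/r)²) = √(0.00279 + 0.00212 + 0.00732) = 0.111
Q = 4.89e-07, so δQ = 0.111 × 4.89e-07 = 5.4e-08.

5.4e-08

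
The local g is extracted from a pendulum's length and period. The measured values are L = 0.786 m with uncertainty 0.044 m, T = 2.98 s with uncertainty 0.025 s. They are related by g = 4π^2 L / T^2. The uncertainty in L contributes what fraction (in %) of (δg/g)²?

91.8%

(δg/g)² = (1·δL/L)² + (-2·δT/T)²
  L term: (1×0.0560)² = 0.00313
  T term: (-2×0.00839)² = 0.000282
Total = 0.00342. Share from L = 0.00313/0.00342 = 0.918.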